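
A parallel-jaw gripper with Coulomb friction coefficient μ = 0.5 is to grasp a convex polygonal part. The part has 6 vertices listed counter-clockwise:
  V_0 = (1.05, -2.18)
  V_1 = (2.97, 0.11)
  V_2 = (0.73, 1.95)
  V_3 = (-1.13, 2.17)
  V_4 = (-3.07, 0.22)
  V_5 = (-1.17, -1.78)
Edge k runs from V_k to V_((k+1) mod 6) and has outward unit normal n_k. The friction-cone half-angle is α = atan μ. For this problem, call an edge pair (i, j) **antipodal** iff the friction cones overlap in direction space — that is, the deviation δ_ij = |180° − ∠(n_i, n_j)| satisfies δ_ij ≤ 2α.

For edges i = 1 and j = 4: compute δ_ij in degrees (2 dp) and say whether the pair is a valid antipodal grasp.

δ = 7.07°, valid

α = atan 0.5 = 26.57°;  2α = 53.13°
edge 1: e_1 = (-2.24, +1.84);  n_1 = (+0.6347, +0.7727)
edge 4: e_4 = (+1.90, -2.00);  n_4 = (-0.7250, -0.6887)
∠(n_1, n_4) = 172.93°
δ = |180° − 172.93°| = 7.07°
7.07° ≤ 2α = 53.13°  →  valid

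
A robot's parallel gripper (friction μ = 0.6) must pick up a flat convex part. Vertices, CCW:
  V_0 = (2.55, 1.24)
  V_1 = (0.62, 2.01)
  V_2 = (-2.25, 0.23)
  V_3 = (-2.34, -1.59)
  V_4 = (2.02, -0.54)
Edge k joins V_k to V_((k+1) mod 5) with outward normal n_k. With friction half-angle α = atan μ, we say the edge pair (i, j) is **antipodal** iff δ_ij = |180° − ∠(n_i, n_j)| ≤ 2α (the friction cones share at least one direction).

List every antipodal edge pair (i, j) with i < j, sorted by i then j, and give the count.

count = 4; pairs: (0,3), (1,3), (1,4), (2,4)

α = atan 0.6 = 30.96°;  2α = 61.93°
n_0 = (+0.3706, +0.9288)
n_1 = (-0.5271, +0.8498)
n_2 = (-0.9988, +0.0494)
n_3 = (+0.2341, -0.9722)
n_4 = (+0.9584, -0.2854)
  (0,1): δ = 126.44°  ·
  (0,2): δ = 71.08°  ·
  (0,3): δ = 35.29°  ✓
  (0,4): δ = 95.17°  ·
  (1,2): δ = 124.64°  ·
  (1,3): δ = 18.27°  ✓
  (1,4): δ = 41.61°  ✓
  (2,3): δ = 73.63°  ·
  (2,4): δ = 13.75°  ✓
  (3,4): δ = 120.12°  ·
antipodal pairs: 4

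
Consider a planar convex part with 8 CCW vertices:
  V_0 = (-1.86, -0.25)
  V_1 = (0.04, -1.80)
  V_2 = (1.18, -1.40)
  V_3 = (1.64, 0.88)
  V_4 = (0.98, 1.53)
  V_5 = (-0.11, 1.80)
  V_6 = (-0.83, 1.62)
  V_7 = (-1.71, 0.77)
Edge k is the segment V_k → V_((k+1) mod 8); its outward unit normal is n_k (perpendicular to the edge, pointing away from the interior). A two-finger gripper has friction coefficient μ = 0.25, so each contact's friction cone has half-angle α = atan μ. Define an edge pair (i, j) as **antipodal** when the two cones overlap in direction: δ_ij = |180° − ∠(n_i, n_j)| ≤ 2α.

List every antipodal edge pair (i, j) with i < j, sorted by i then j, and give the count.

count = 5; pairs: (0,3), (0,4), (1,5), (1,6), (2,7)

α = atan 0.25 = 14.04°;  2α = 28.07°
n_0 = (-0.6321, -0.7749)
n_1 = (+0.3311, -0.9436)
n_2 = (+0.9802, -0.1978)
n_3 = (+0.7017, +0.7125)
n_4 = (+0.2404, +0.9707)
n_5 = (-0.2425, +0.9701)
n_6 = (-0.6947, +0.7193)
n_7 = (-0.9894, +0.1455)
  (0,1): δ = 121.46°  ·
  (0,2): δ = 62.20°  ·
  (0,3): δ = 5.36°  ✓
  (0,4): δ = 25.29°  ✓
  (0,5): δ = 53.24°  ·
  (0,6): δ = 83.21°  ·
  (0,7): δ = 120.84°  ·
  (1,2): δ = 120.74°  ·
  (1,3): δ = 63.90°  ·
  (1,4): δ = 33.25°  ·
  (1,5): δ = 5.30°  ✓
  (1,6): δ = 24.67°  ✓
  (1,7): δ = 62.30°  ·
  (2,3): δ = 123.16°  ·
  (2,4): δ = 92.51°  ·
  (2,5): δ = 64.56°  ·
  (2,6): δ = 34.59°  ·
  (2,7): δ = 3.04°  ✓
  (3,4): δ = 149.35°  ·
  (3,5): δ = 121.40°  ·
  (3,6): δ = 91.43°  ·
  (3,7): δ = 53.80°  ·
  (4,5): δ = 152.05°  ·
  (4,6): δ = 122.08°  ·
  (4,7): δ = 84.45°  ·
  (5,6): δ = 150.03°  ·
  (5,7): δ = 112.40°  ·
  (6,7): δ = 142.37°  ·
antipodal pairs: 5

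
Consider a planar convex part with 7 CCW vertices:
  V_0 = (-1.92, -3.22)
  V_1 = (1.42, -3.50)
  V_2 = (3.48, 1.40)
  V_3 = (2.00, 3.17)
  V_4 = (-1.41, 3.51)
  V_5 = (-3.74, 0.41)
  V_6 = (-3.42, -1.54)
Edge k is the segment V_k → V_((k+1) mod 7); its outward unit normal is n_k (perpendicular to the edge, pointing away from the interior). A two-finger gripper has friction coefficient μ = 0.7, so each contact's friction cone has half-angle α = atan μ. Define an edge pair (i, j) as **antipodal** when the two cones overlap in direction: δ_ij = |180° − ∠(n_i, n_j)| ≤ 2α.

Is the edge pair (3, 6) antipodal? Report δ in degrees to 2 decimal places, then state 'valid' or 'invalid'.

α = atan 0.7 = 34.99°;  2α = 69.98°
edge 3: e_3 = (-3.41, +0.34);  n_3 = (+0.0992, +0.9951)
edge 6: e_6 = (+1.50, -1.68);  n_6 = (-0.7459, -0.6660)
∠(n_3, n_6) = 137.45°
δ = |180° − 137.45°| = 42.55°
42.55° ≤ 2α = 69.98°  →  valid

δ = 42.55°, valid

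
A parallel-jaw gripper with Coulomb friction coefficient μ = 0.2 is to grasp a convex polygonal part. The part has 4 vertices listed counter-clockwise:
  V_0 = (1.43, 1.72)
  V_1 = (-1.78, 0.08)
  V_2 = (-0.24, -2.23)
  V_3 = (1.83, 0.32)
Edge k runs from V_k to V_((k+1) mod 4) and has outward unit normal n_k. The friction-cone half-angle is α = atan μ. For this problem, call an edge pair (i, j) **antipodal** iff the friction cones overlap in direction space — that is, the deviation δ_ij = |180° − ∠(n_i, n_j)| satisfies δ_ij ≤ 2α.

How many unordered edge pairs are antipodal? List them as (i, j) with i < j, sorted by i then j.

count = 1; pairs: (1,3)

α = atan 0.2 = 11.31°;  2α = 22.62°
n_0 = (-0.4550, +0.8905)
n_1 = (-0.8321, -0.5547)
n_2 = (+0.7764, -0.6302)
n_3 = (+0.9615, +0.2747)
  (0,1): δ = 83.37°  ·
  (0,2): δ = 23.87°  ·
  (0,3): δ = 78.88°  ·
  (1,2): δ = 72.76°  ·
  (1,3): δ = 17.74°  ✓
  (2,3): δ = 124.99°  ·
antipodal pairs: 1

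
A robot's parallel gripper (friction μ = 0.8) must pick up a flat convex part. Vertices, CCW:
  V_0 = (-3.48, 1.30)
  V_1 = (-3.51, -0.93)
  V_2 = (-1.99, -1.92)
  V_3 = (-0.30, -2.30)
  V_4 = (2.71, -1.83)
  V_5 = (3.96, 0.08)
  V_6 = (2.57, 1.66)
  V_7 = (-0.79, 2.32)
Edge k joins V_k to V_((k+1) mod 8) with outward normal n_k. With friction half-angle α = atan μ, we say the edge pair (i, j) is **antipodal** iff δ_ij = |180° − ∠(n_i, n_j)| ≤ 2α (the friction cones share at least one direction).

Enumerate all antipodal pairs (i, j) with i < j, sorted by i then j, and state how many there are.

α = atan 0.8 = 38.66°;  2α = 77.32°
n_0 = (-0.9999, +0.0135)
n_1 = (-0.5458, -0.8379)
n_2 = (-0.2194, -0.9756)
n_3 = (+0.1543, -0.9880)
n_4 = (+0.8367, -0.5476)
n_5 = (+0.7508, +0.6605)
n_6 = (+0.1927, +0.9812)
n_7 = (-0.3545, +0.9350)
  (0,1): δ = 122.31°  ·
  (0,2): δ = 101.90°  ·
  (0,3): δ = 80.35°  ·
  (0,4): δ = 32.43°  ✓
  (0,5): δ = 42.11°  ✓
  (0,6): δ = 79.66°  ·
  (0,7): δ = 111.54°  ·
  (1,2): δ = 159.60°  ·
  (1,3): δ = 138.05°  ·
  (1,4): δ = 90.13°  ·
  (1,5): δ = 15.58°  ✓
  (1,6): δ = 21.96°  ✓
  (1,7): δ = 53.84°  ✓
  (2,3): δ = 158.45°  ·
  (2,4): δ = 110.53°  ·
  (2,5): δ = 35.99°  ✓
  (2,6): δ = 1.56°  ✓
  (2,7): δ = 33.44°  ✓
  (3,4): δ = 132.08°  ·
  (3,5): δ = 57.54°  ✓
  (3,6): δ = 19.99°  ✓
  (3,7): δ = 11.89°  ✓
  (4,5): δ = 105.46°  ·
  (4,6): δ = 67.91°  ✓
  (4,7): δ = 36.03°  ✓
  (5,6): δ = 142.45°  ·
  (5,7): δ = 110.57°  ·
  (6,7): δ = 148.12°  ·
antipodal pairs: 13

count = 13; pairs: (0,4), (0,5), (1,5), (1,6), (1,7), (2,5), (2,6), (2,7), (3,5), (3,6), (3,7), (4,6), (4,7)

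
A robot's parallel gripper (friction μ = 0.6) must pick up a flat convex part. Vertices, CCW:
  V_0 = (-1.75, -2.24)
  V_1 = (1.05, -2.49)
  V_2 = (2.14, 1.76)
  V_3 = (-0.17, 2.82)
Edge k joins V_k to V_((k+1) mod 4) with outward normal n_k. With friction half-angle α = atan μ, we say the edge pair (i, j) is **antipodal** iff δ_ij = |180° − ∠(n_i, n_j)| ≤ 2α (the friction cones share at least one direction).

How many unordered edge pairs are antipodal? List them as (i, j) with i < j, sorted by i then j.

α = atan 0.6 = 30.96°;  2α = 61.93°
n_0 = (-0.0889, -0.9960)
n_1 = (+0.9686, -0.2484)
n_2 = (+0.4171, +0.9089)
n_3 = (-0.9545, +0.2981)
  (0,1): δ = 99.28°  ·
  (0,2): δ = 19.55°  ✓
  (0,3): δ = 77.76°  ·
  (1,2): δ = 100.26°  ·
  (1,3): δ = 2.96°  ✓
  (2,3): δ = 82.69°  ·
antipodal pairs: 2

count = 2; pairs: (0,2), (1,3)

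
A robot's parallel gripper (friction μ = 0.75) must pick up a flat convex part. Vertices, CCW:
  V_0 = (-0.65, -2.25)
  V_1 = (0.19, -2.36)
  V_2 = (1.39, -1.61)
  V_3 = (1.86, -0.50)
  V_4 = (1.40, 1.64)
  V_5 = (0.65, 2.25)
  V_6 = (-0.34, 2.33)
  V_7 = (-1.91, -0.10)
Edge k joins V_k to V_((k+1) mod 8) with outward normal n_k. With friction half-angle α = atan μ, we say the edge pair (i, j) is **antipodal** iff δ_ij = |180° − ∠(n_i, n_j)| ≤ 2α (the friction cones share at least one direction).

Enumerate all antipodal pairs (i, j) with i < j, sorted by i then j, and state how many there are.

α = atan 0.75 = 36.87°;  2α = 73.74°
n_0 = (-0.1298, -0.9915)
n_1 = (+0.5300, -0.8480)
n_2 = (+0.9209, -0.3899)
n_3 = (+0.9777, +0.2102)
n_4 = (+0.6310, +0.7758)
n_5 = (+0.0805, +0.9968)
n_6 = (-0.8399, +0.5427)
n_7 = (-0.8628, -0.5056)
  (0,1): δ = 140.53°  ·
  (0,2): δ = 105.49°  ·
  (0,3): δ = 70.41°  ✓
  (0,4): δ = 31.66°  ✓
  (0,5): δ = 2.84°  ✓
  (0,6): δ = 64.59°  ✓
  (0,7): δ = 127.83°  ·
  (1,2): δ = 144.95°  ·
  (1,3): δ = 109.87°  ·
  (1,4): δ = 71.13°  ✓
  (1,5): δ = 36.63°  ✓
  (1,6): δ = 25.13°  ✓
  (1,7): δ = 88.37°  ·
  (2,3): δ = 144.92°  ·
  (2,4): δ = 106.17°  ·
  (2,5): δ = 71.67°  ✓
  (2,6): δ = 9.92°  ✓
  (2,7): δ = 53.32°  ✓
  (3,4): δ = 141.25°  ·
  (3,5): δ = 106.75°  ·
  (3,6): δ = 45.00°  ✓
  (3,7): δ = 18.24°  ✓
  (4,5): δ = 145.50°  ·
  (4,6): δ = 83.74°  ·
  (4,7): δ = 20.51°  ✓
  (5,6): δ = 118.25°  ·
  (5,7): δ = 55.01°  ✓
  (6,7): δ = 116.76°  ·
antipodal pairs: 14

count = 14; pairs: (0,3), (0,4), (0,5), (0,6), (1,4), (1,5), (1,6), (2,5), (2,6), (2,7), (3,6), (3,7), (4,7), (5,7)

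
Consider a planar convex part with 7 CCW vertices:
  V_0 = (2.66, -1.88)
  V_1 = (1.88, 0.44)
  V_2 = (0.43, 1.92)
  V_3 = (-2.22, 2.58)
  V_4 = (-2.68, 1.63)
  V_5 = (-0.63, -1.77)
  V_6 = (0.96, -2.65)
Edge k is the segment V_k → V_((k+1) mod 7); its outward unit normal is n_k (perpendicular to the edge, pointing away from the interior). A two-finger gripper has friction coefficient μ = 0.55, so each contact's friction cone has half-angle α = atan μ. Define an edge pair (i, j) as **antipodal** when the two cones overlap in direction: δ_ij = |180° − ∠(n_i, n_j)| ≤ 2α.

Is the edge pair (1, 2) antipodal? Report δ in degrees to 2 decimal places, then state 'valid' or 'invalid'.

α = atan 0.55 = 28.81°;  2α = 57.62°
edge 1: e_1 = (-1.45, +1.48);  n_1 = (+0.7143, +0.6998)
edge 2: e_2 = (-2.65, +0.66);  n_2 = (+0.2417, +0.9704)
∠(n_1, n_2) = 31.60°
δ = |180° − 31.60°| = 148.40°
148.40° > 2α = 57.62°  →  invalid

δ = 148.40°, invalid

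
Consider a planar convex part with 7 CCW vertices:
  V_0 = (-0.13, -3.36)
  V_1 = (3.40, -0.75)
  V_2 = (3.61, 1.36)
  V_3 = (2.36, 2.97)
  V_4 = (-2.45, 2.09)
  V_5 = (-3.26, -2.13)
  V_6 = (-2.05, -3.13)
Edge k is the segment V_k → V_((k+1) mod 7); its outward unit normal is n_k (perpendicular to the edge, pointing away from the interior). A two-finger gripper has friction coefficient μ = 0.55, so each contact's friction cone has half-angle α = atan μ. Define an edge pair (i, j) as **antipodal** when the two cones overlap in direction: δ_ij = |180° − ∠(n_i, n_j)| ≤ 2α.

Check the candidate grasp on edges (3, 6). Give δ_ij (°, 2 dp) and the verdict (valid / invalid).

δ = 17.20°, valid

α = atan 0.55 = 28.81°;  2α = 57.62°
edge 3: e_3 = (-4.81, -0.88);  n_3 = (-0.1800, +0.9837)
edge 6: e_6 = (+1.92, -0.23);  n_6 = (-0.1189, -0.9929)
∠(n_3, n_6) = 162.80°
δ = |180° − 162.80°| = 17.20°
17.20° ≤ 2α = 57.62°  →  valid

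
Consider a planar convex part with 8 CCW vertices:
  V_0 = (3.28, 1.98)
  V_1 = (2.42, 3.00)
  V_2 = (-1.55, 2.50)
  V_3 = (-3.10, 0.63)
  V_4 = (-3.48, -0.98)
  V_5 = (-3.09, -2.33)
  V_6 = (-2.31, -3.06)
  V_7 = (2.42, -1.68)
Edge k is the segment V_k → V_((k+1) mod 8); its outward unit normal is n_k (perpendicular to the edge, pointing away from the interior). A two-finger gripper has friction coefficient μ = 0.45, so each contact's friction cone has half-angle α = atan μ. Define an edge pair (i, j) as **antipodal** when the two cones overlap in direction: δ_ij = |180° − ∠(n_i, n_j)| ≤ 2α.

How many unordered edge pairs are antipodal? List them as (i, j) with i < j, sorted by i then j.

count = 7; pairs: (0,4), (0,5), (1,6), (2,6), (2,7), (3,7), (4,7)

α = atan 0.45 = 24.23°;  2α = 48.46°
n_0 = (+0.7645, +0.6446)
n_1 = (-0.1250, +0.9922)
n_2 = (-0.7699, +0.6382)
n_3 = (-0.9733, +0.2297)
n_4 = (-0.9607, -0.2775)
n_5 = (-0.6833, -0.7301)
n_6 = (+0.2801, -0.9600)
n_7 = (+0.9735, -0.2287)
  (0,1): δ = 122.96°  ·
  (0,2): δ = 79.79°  ·
  (0,3): δ = 53.42°  ·
  (0,4): δ = 24.02°  ✓
  (0,5): δ = 6.76°  ✓
  (0,6): δ = 66.13°  ·
  (0,7): δ = 126.64°  ·
  (1,2): δ = 136.83°  ·
  (1,3): δ = 110.46°  ·
  (1,4): δ = 81.06°  ·
  (1,5): δ = 50.28°  ·
  (1,6): δ = 9.09°  ✓
  (1,7): δ = 69.60°  ·
  (2,3): δ = 153.63°  ·
  (2,4): δ = 124.23°  ·
  (2,5): δ = 93.45°  ·
  (2,6): δ = 34.08°  ✓
  (2,7): δ = 26.43°  ✓
  (3,4): δ = 150.61°  ·
  (3,5): δ = 119.82°  ·
  (3,6): δ = 60.45°  ·
  (3,7): δ = 0.06°  ✓
  (4,5): δ = 149.22°  ·
  (4,6): δ = 89.85°  ·
  (4,7): δ = 29.34°  ✓
  (5,6): δ = 120.63°  ·
  (5,7): δ = 60.12°  ·
  (6,7): δ = 119.49°  ·
antipodal pairs: 7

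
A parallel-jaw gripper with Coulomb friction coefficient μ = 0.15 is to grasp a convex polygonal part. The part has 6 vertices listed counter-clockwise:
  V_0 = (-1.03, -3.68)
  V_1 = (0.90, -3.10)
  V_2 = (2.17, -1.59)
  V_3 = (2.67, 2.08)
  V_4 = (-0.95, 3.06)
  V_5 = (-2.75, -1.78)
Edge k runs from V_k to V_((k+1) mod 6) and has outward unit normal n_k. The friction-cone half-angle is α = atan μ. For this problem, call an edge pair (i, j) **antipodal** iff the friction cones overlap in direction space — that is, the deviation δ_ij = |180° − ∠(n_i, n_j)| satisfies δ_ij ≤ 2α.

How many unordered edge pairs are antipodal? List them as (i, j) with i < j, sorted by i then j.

α = atan 0.15 = 8.53°;  2α = 17.06°
n_0 = (+0.2878, -0.9577)
n_1 = (+0.7653, -0.6437)
n_2 = (+0.9908, -0.1350)
n_3 = (+0.2613, +0.9653)
n_4 = (-0.9373, +0.3486)
n_5 = (-0.7414, -0.6711)
  (0,1): δ = 146.79°  ·
  (0,2): δ = 114.48°  ·
  (0,3): δ = 31.87°  ·
  (0,4): δ = 52.87°  ·
  (0,5): δ = 115.43°  ·
  (1,2): δ = 147.69°  ·
  (1,3): δ = 65.08°  ·
  (1,4): δ = 19.67°  ·
  (1,5): δ = 82.22°  ·
  (2,3): δ = 97.39°  ·
  (2,4): δ = 12.64°  ✓
  (2,5): δ = 49.91°  ·
  (3,4): δ = 95.25°  ·
  (3,5): δ = 32.70°  ·
  (4,5): δ = 117.45°  ·
antipodal pairs: 1

count = 1; pairs: (2,4)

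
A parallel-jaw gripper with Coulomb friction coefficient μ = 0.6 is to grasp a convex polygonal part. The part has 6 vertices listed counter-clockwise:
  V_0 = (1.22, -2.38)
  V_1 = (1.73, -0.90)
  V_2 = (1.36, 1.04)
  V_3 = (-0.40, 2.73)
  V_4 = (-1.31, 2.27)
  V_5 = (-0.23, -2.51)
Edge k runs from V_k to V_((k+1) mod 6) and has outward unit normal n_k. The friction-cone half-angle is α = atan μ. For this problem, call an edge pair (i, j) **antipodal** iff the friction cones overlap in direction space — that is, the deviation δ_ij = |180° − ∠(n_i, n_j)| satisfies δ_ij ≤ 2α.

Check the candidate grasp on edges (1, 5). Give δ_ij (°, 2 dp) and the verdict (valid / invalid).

δ = 84.33°, invalid

α = atan 0.6 = 30.96°;  2α = 61.93°
edge 1: e_1 = (-0.37, +1.94);  n_1 = (+0.9823, +0.1873)
edge 5: e_5 = (+1.45, +0.13);  n_5 = (+0.0893, -0.9960)
∠(n_1, n_5) = 95.67°
δ = |180° − 95.67°| = 84.33°
84.33° > 2α = 61.93°  →  invalid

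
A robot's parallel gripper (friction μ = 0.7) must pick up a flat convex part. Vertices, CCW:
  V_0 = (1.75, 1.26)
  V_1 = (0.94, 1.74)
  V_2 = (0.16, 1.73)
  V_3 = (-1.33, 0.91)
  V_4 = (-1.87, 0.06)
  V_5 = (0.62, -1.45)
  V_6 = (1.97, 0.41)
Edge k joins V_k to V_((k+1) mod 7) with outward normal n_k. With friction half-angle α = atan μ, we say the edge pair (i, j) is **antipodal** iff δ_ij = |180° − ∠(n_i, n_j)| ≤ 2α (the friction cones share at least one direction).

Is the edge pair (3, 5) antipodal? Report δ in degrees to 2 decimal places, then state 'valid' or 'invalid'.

δ = 3.54°, valid

α = atan 0.7 = 34.99°;  2α = 69.98°
edge 3: e_3 = (-0.54, -0.85);  n_3 = (-0.8441, +0.5362)
edge 5: e_5 = (+1.35, +1.86);  n_5 = (+0.8093, -0.5874)
∠(n_3, n_5) = 176.46°
δ = |180° − 176.46°| = 3.54°
3.54° ≤ 2α = 69.98°  →  valid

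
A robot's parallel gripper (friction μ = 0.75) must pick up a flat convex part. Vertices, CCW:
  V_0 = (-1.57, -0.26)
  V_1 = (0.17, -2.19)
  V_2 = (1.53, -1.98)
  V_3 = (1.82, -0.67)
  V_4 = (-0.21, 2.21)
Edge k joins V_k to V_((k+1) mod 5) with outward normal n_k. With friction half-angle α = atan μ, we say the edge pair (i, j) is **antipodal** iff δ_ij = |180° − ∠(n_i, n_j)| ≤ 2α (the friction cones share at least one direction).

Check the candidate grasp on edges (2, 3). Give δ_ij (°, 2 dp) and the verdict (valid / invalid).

δ = 132.34°, invalid

α = atan 0.75 = 36.87°;  2α = 73.74°
edge 2: e_2 = (+0.29, +1.31);  n_2 = (+0.9764, -0.2161)
edge 3: e_3 = (-2.03, +2.88);  n_3 = (+0.8174, +0.5761)
∠(n_2, n_3) = 47.66°
δ = |180° − 47.66°| = 132.34°
132.34° > 2α = 73.74°  →  invalid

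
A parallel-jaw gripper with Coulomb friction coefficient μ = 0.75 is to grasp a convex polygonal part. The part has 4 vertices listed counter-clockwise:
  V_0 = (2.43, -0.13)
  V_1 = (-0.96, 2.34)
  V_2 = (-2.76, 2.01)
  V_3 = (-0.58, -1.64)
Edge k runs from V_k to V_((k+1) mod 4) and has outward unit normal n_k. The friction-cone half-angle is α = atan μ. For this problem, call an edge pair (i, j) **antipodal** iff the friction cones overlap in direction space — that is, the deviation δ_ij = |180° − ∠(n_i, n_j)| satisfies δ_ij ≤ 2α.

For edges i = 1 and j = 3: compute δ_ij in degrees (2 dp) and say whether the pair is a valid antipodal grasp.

δ = 16.25°, valid

α = atan 0.75 = 36.87°;  2α = 73.74°
edge 1: e_1 = (-1.80, -0.33);  n_1 = (-0.1803, +0.9836)
edge 3: e_3 = (+3.01, +1.51);  n_3 = (+0.4484, -0.8938)
∠(n_1, n_3) = 163.75°
δ = |180° − 163.75°| = 16.25°
16.25° ≤ 2α = 73.74°  →  valid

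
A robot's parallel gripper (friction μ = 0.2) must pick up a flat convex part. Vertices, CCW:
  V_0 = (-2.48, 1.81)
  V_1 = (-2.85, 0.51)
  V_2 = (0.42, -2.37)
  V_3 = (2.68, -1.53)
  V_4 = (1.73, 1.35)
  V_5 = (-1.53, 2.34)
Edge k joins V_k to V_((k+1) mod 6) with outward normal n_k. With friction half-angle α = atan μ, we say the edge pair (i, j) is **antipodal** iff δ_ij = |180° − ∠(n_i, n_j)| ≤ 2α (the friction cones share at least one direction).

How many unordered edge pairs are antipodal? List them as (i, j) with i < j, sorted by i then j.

α = atan 0.2 = 11.31°;  2α = 22.62°
n_0 = (-0.9618, +0.2737)
n_1 = (-0.6609, -0.7504)
n_2 = (+0.3484, -0.9373)
n_3 = (+0.9497, +0.3133)
n_4 = (+0.2906, +0.9569)
n_5 = (-0.4872, +0.8733)
  (0,1): δ = 115.48°  ·
  (0,2): δ = 53.72°  ·
  (0,3): δ = 34.14°  ·
  (0,4): δ = 88.99°  ·
  (0,5): δ = 135.04°  ·
  (1,2): δ = 118.24°  ·
  (1,3): δ = 30.37°  ·
  (1,4): δ = 24.48°  ·
  (1,5): δ = 70.53°  ·
  (2,3): δ = 92.13°  ·
  (2,4): δ = 37.28°  ·
  (2,5): δ = 8.77°  ✓
  (3,4): δ = 125.15°  ·
  (3,5): δ = 79.10°  ·
  (4,5): δ = 133.95°  ·
antipodal pairs: 1

count = 1; pairs: (2,5)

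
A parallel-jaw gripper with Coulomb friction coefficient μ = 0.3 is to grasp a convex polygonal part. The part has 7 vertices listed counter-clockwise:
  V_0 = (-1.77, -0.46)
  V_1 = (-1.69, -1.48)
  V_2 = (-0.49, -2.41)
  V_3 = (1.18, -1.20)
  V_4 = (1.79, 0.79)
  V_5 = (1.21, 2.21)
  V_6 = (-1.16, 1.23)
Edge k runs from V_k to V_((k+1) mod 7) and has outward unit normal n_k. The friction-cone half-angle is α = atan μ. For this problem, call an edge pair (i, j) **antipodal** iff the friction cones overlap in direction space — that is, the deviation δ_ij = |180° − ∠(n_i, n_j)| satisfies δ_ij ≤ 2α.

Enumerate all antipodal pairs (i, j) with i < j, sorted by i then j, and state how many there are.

α = atan 0.3 = 16.70°;  2α = 33.40°
n_0 = (-0.9969, -0.0782)
n_1 = (-0.6126, -0.7904)
n_2 = (+0.5867, -0.8098)
n_3 = (+0.9561, -0.2931)
n_4 = (+0.9258, +0.3781)
n_5 = (-0.3821, +0.9241)
n_6 = (-0.9406, +0.3395)
  (0,1): δ = 132.26°  ·
  (0,2): δ = 58.56°  ·
  (0,3): δ = 21.53°  ✓
  (0,4): δ = 17.73°  ✓
  (0,5): δ = 107.98°  ·
  (0,6): δ = 155.67°  ·
  (1,2): δ = 106.30°  ·
  (1,3): δ = 69.27°  ·
  (1,4): δ = 30.01°  ✓
  (1,5): δ = 60.24°  ·
  (1,6): δ = 107.93°  ·
  (2,3): δ = 142.97°  ·
  (2,4): δ = 103.71°  ·
  (2,5): δ = 13.46°  ✓
  (2,6): δ = 34.23°  ·
  (3,4): δ = 140.74°  ·
  (3,5): δ = 50.49°  ·
  (3,6): δ = 2.80°  ✓
  (4,5): δ = 89.75°  ·
  (4,6): δ = 42.06°  ·
  (5,6): δ = 132.31°  ·
antipodal pairs: 5

count = 5; pairs: (0,3), (0,4), (1,4), (2,5), (3,6)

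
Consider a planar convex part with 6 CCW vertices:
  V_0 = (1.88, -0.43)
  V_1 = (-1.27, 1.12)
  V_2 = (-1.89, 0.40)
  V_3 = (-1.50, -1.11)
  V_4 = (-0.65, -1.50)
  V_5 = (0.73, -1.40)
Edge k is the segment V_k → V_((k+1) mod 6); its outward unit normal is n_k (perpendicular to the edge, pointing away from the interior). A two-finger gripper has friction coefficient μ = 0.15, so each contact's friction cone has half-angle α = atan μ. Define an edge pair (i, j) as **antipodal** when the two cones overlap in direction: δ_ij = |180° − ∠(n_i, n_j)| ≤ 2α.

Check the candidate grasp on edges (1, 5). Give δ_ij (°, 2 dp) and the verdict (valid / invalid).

α = atan 0.15 = 8.53°;  2α = 17.06°
edge 1: e_1 = (-0.62, -0.72);  n_1 = (-0.7578, +0.6525)
edge 5: e_5 = (+1.15, +0.97);  n_5 = (+0.6447, -0.7644)
∠(n_1, n_5) = 170.88°
δ = |180° − 170.88°| = 9.12°
9.12° ≤ 2α = 17.06°  →  valid

δ = 9.12°, valid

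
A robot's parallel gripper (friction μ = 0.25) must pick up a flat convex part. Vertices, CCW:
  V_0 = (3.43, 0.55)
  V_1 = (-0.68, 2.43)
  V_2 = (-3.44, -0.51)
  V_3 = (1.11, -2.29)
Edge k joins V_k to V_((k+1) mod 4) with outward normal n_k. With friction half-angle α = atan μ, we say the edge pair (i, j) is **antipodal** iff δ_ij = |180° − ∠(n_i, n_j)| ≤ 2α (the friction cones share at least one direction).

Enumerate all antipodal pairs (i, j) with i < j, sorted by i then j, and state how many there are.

count = 2; pairs: (0,2), (1,3)

α = atan 0.25 = 14.04°;  2α = 28.07°
n_0 = (+0.4160, +0.9094)
n_1 = (-0.7291, +0.6844)
n_2 = (-0.3643, -0.9313)
n_3 = (+0.7744, -0.6326)
  (0,1): δ = 108.61°  ·
  (0,2): δ = 3.21°  ✓
  (0,3): δ = 75.33°  ·
  (1,2): δ = 68.17°  ·
  (1,3): δ = 3.95°  ✓
  (2,3): δ = 107.88°  ·
antipodal pairs: 2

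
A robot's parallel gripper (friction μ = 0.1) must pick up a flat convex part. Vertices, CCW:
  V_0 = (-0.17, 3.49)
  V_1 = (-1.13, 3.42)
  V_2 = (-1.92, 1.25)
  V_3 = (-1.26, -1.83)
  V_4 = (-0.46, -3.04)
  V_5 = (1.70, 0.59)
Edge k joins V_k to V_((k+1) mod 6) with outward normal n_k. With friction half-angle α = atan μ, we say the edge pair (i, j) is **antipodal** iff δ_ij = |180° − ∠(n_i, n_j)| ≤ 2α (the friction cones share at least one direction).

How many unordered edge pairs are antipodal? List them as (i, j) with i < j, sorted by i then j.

count = 2; pairs: (1,4), (3,5)

α = atan 0.1 = 5.71°;  2α = 11.42°
n_0 = (-0.0727, +0.9974)
n_1 = (-0.9397, +0.3421)
n_2 = (-0.9778, -0.2095)
n_3 = (-0.8342, -0.5515)
n_4 = (+0.8594, -0.5114)
n_5 = (+0.8404, +0.5419)
  (0,1): δ = 114.17°  ·
  (0,2): δ = 82.08°  ·
  (0,3): δ = 60.70°  ·
  (0,4): δ = 55.08°  ·
  (0,5): δ = 118.64°  ·
  (1,2): δ = 147.90°  ·
  (1,3): δ = 126.52°  ·
  (1,4): δ = 10.75°  ✓
  (1,5): δ = 52.82°  ·
  (2,3): δ = 158.62°  ·
  (2,4): δ = 42.85°  ·
  (2,5): δ = 20.72°  ·
  (3,4): δ = 64.23°  ·
  (3,5): δ = 0.66°  ✓
  (4,5): δ = 116.43°  ·
antipodal pairs: 2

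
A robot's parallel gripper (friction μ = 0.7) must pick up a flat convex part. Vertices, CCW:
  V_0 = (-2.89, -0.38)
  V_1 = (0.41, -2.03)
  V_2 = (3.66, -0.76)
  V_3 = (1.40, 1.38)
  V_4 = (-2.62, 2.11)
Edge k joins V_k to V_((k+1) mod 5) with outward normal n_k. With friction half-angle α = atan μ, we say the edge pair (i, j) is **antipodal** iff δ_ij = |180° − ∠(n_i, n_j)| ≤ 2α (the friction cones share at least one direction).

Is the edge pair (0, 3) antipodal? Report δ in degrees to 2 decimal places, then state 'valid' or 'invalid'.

α = atan 0.7 = 34.99°;  2α = 69.98°
edge 0: e_0 = (+3.30, -1.65);  n_0 = (-0.4472, -0.8944)
edge 3: e_3 = (-4.02, +0.73);  n_3 = (+0.1787, +0.9839)
∠(n_0, n_3) = 163.73°
δ = |180° − 163.73°| = 16.27°
16.27° ≤ 2α = 69.98°  →  valid

δ = 16.27°, valid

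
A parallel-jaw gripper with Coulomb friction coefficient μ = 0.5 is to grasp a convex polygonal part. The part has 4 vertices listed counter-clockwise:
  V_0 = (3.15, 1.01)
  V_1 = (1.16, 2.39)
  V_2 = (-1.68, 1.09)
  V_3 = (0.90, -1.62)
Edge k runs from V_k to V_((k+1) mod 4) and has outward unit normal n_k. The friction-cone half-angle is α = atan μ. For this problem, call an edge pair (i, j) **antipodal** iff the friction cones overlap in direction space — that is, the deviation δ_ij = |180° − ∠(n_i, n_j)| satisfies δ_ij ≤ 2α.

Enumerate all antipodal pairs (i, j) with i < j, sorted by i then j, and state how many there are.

count = 2; pairs: (0,2), (1,3)

α = atan 0.5 = 26.57°;  2α = 53.13°
n_0 = (+0.5699, +0.8217)
n_1 = (-0.4162, +0.9093)
n_2 = (-0.7243, -0.6895)
n_3 = (+0.7599, -0.6501)
  (0,1): δ = 120.66°  ·
  (0,2): δ = 11.67°  ✓
  (0,3): δ = 84.19°  ·
  (1,2): δ = 71.00°  ·
  (1,3): δ = 24.86°  ✓
  (2,3): δ = 84.14°  ·
antipodal pairs: 2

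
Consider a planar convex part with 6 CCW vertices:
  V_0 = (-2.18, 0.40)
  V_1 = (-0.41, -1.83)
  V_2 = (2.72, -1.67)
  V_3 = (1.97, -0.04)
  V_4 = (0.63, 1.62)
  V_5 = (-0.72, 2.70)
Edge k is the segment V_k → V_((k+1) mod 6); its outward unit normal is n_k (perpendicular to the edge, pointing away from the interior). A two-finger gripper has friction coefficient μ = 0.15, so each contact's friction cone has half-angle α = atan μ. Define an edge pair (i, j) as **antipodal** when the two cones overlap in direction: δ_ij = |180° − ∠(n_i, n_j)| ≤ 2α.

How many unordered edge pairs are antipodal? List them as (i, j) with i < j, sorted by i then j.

count = 3; pairs: (0,2), (0,3), (0,4)

α = atan 0.15 = 8.53°;  2α = 17.06°
n_0 = (-0.7833, -0.6217)
n_1 = (+0.0511, -0.9987)
n_2 = (+0.9084, +0.4180)
n_3 = (+0.7781, +0.6281)
n_4 = (+0.6247, +0.7809)
n_5 = (-0.8443, +0.5359)
  (0,1): δ = 125.51°  ·
  (0,2): δ = 13.73°  ✓
  (0,3): δ = 0.47°  ✓
  (0,4): δ = 12.90°  ✓
  (0,5): δ = 109.15°  ·
  (1,2): δ = 68.22°  ·
  (1,3): δ = 54.01°  ·
  (1,4): δ = 41.59°  ·
  (1,5): δ = 54.67°  ·
  (2,3): δ = 165.80°  ·
  (2,4): δ = 153.37°  ·
  (2,5): δ = 57.11°  ·
  (3,4): δ = 167.57°  ·
  (3,5): δ = 71.32°  ·
  (4,5): δ = 83.75°  ·
antipodal pairs: 3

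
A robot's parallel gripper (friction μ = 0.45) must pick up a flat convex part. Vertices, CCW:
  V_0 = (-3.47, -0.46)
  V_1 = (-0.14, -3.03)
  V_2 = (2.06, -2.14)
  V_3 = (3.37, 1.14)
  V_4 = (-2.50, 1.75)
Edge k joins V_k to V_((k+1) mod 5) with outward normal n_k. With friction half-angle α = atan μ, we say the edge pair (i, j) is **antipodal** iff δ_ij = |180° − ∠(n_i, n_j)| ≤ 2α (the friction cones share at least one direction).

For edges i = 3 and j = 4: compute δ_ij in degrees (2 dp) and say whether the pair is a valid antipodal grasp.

α = atan 0.45 = 24.23°;  2α = 48.46°
edge 3: e_3 = (-5.87, +0.61);  n_3 = (+0.1034, +0.9946)
edge 4: e_4 = (-0.97, -2.21);  n_4 = (-0.9157, +0.4019)
∠(n_3, n_4) = 72.24°
δ = |180° − 72.24°| = 107.76°
107.76° > 2α = 48.46°  →  invalid

δ = 107.76°, invalid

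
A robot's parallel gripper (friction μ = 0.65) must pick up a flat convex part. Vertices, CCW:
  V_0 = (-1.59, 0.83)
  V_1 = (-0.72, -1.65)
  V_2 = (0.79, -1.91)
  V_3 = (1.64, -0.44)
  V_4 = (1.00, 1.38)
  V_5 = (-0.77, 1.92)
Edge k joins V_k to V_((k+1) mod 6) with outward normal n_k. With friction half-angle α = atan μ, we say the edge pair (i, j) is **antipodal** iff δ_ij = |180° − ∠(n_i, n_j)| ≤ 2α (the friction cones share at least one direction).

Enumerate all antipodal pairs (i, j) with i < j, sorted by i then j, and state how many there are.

α = atan 0.65 = 33.02°;  2α = 66.05°
n_0 = (-0.9436, -0.3310)
n_1 = (-0.1697, -0.9855)
n_2 = (+0.8657, -0.5006)
n_3 = (+0.9434, +0.3317)
n_4 = (+0.2918, +0.9565)
n_5 = (-0.7991, +0.6012)
  (0,1): δ = 119.10°  ·
  (0,2): δ = 49.37°  ✓
  (0,3): δ = 0.04°  ✓
  (0,4): δ = 53.70°  ✓
  (0,5): δ = 123.71°  ·
  (1,2): δ = 110.27°  ·
  (1,3): δ = 60.86°  ✓
  (1,4): δ = 7.20°  ✓
  (1,5): δ = 62.82°  ✓
  (2,3): δ = 130.59°  ·
  (2,4): δ = 76.93°  ·
  (2,5): δ = 6.92°  ✓
  (3,4): δ = 126.34°  ·
  (3,5): δ = 56.33°  ✓
  (4,5): δ = 109.99°  ·
antipodal pairs: 8

count = 8; pairs: (0,2), (0,3), (0,4), (1,3), (1,4), (1,5), (2,5), (3,5)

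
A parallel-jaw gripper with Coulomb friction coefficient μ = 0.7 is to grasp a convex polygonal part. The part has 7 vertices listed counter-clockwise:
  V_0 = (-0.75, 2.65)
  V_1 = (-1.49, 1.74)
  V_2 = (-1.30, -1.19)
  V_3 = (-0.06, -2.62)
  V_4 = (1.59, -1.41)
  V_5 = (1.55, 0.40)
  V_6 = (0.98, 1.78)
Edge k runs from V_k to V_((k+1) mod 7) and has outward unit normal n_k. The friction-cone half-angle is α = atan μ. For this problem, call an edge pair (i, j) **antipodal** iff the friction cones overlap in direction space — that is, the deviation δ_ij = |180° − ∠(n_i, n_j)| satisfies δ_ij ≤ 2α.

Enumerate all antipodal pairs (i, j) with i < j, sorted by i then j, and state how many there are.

α = atan 0.7 = 34.99°;  2α = 69.98°
n_0 = (-0.7759, +0.6309)
n_1 = (-0.9979, -0.0647)
n_2 = (-0.7555, -0.6551)
n_3 = (+0.5914, -0.8064)
n_4 = (+0.9998, +0.0221)
n_5 = (+0.9243, +0.3818)
n_6 = (+0.4493, +0.8934)
  (0,1): δ = 137.17°  ·
  (0,2): δ = 99.95°  ·
  (0,3): δ = 14.63°  ✓
  (0,4): δ = 40.38°  ✓
  (0,5): δ = 61.56°  ✓
  (0,6): δ = 102.42°  ·
  (1,2): δ = 142.78°  ·
  (1,3): δ = 57.46°  ✓
  (1,4): δ = 2.44°  ✓
  (1,5): δ = 18.73°  ✓
  (1,6): δ = 59.59°  ✓
  (2,3): δ = 94.68°  ·
  (2,4): δ = 39.66°  ✓
  (2,5): δ = 18.49°  ✓
  (2,6): δ = 22.37°  ✓
  (3,4): δ = 124.99°  ·
  (3,5): δ = 103.81°  ·
  (3,6): δ = 62.95°  ✓
  (4,5): δ = 158.82°  ·
  (4,6): δ = 117.96°  ·
  (5,6): δ = 139.14°  ·
antipodal pairs: 11

count = 11; pairs: (0,3), (0,4), (0,5), (1,3), (1,4), (1,5), (1,6), (2,4), (2,5), (2,6), (3,6)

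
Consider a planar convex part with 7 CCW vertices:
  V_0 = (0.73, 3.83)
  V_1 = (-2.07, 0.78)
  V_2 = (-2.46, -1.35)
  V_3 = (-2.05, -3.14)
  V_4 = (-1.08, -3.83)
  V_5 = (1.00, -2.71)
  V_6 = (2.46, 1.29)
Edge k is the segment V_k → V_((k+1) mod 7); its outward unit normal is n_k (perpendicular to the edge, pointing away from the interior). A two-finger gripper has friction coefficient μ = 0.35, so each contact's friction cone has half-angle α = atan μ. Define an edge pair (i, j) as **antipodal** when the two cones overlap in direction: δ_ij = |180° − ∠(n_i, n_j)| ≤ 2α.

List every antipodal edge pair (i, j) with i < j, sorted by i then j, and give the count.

α = atan 0.35 = 19.29°;  2α = 38.58°
n_0 = (-0.7367, +0.6763)
n_1 = (-0.9836, +0.1801)
n_2 = (-0.9748, -0.2233)
n_3 = (-0.5796, -0.8149)
n_4 = (+0.4741, -0.8805)
n_5 = (+0.9394, -0.3429)
n_6 = (+0.8265, +0.5629)
  (0,1): δ = 147.82°  ·
  (0,2): δ = 124.55°  ·
  (0,3): δ = 82.87°  ·
  (0,4): δ = 19.15°  ✓
  (0,5): δ = 22.50°  ✓
  (0,6): δ = 76.81°  ·
  (1,2): δ = 156.72°  ·
  (1,3): δ = 115.05°  ·
  (1,4): δ = 51.32°  ·
  (1,5): δ = 9.68°  ✓
  (1,6): δ = 44.63°  ·
  (2,3): δ = 138.33°  ·
  (2,4): δ = 74.60°  ·
  (2,5): δ = 32.95°  ✓
  (2,6): δ = 21.36°  ✓
  (3,4): δ = 116.27°  ·
  (3,5): δ = 74.63°  ·
  (3,6): δ = 20.32°  ✓
  (4,5): δ = 138.35°  ·
  (4,6): δ = 84.04°  ·
  (5,6): δ = 125.69°  ·
antipodal pairs: 6

count = 6; pairs: (0,4), (0,5), (1,5), (2,5), (2,6), (3,6)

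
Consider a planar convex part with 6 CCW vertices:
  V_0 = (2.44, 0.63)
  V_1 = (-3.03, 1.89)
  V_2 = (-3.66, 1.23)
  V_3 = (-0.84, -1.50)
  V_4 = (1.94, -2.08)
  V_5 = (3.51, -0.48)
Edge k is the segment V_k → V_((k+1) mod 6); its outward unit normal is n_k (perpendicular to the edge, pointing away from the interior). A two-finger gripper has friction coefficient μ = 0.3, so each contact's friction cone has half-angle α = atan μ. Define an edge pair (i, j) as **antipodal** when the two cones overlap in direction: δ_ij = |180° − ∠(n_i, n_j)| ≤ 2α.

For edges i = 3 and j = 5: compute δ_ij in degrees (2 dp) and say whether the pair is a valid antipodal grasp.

α = atan 0.3 = 16.70°;  2α = 33.40°
edge 3: e_3 = (+2.78, -0.58);  n_3 = (-0.2042, -0.9789)
edge 5: e_5 = (-1.07, +1.11);  n_5 = (+0.7200, +0.6940)
∠(n_3, n_5) = 145.73°
δ = |180° − 145.73°| = 34.27°
34.27° > 2α = 33.40°  →  invalid

δ = 34.27°, invalid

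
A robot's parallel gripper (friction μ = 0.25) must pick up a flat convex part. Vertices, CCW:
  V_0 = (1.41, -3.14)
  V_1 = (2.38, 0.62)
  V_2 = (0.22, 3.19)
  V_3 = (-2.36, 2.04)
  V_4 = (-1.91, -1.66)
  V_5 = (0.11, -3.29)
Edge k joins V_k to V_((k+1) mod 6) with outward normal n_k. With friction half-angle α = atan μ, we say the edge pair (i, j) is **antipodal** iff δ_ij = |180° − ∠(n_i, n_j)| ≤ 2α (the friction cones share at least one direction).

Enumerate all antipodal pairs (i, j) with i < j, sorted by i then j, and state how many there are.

α = atan 0.25 = 14.04°;  2α = 28.07°
n_0 = (+0.9683, -0.2498)
n_1 = (+0.7655, +0.6434)
n_2 = (-0.4071, +0.9134)
n_3 = (-0.9927, -0.1207)
n_4 = (-0.6280, -0.7782)
n_5 = (+0.1146, -0.9934)
  (0,1): δ = 125.49°  ·
  (0,2): δ = 51.51°  ·
  (0,3): δ = 21.40°  ✓
  (0,4): δ = 65.56°  ·
  (0,5): δ = 111.05°  ·
  (1,2): δ = 106.02°  ·
  (1,3): δ = 33.11°  ·
  (1,4): δ = 11.05°  ✓
  (1,5): δ = 56.54°  ·
  (2,3): δ = 107.09°  ·
  (2,4): δ = 62.93°  ·
  (2,5): δ = 17.44°  ✓
  (3,4): δ = 135.84°  ·
  (3,5): δ = 90.35°  ·
  (4,5): δ = 134.52°  ·
antipodal pairs: 3

count = 3; pairs: (0,3), (1,4), (2,5)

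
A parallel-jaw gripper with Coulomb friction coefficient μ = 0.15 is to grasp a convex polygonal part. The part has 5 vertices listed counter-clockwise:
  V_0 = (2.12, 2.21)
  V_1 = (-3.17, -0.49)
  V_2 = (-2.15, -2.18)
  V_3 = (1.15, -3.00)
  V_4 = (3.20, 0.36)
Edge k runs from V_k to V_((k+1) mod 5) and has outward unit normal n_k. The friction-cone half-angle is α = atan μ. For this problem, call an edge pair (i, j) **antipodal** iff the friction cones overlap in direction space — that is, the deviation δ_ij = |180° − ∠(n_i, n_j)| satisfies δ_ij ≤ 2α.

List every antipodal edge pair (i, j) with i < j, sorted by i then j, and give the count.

α = atan 0.15 = 8.53°;  2α = 17.06°
n_0 = (-0.4546, +0.8907)
n_1 = (-0.8561, -0.5167)
n_2 = (-0.2412, -0.9705)
n_3 = (+0.8537, -0.5208)
n_4 = (+0.8636, +0.5042)
  (0,1): δ = 85.93°  ·
  (0,2): δ = 40.99°  ·
  (0,3): δ = 31.57°  ·
  (0,4): δ = 93.24°  ·
  (1,2): δ = 135.07°  ·
  (1,3): δ = 62.50°  ·
  (1,4): δ = 0.84°  ✓
  (2,3): δ = 107.43°  ·
  (2,4): δ = 45.77°  ·
  (3,4): δ = 118.34°  ·
antipodal pairs: 1

count = 1; pairs: (1,4)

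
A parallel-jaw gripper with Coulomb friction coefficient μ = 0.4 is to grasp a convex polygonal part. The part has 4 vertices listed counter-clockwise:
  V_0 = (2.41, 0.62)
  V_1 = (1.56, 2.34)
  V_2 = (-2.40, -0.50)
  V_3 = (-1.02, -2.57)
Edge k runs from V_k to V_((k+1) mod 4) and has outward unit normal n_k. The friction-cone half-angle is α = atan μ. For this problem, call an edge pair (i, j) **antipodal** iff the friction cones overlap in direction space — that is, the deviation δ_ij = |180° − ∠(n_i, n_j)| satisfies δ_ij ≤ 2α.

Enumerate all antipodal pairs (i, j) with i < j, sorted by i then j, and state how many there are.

α = atan 0.4 = 21.80°;  2α = 43.60°
n_0 = (+0.8965, +0.4430)
n_1 = (-0.5828, +0.8126)
n_2 = (-0.8321, -0.5547)
n_3 = (+0.6810, -0.7323)
  (0,1): δ = 80.65°  ·
  (0,2): δ = 7.39°  ✓
  (0,3): δ = 106.63°  ·
  (1,2): δ = 91.96°  ·
  (1,3): δ = 7.28°  ✓
  (2,3): δ = 80.77°  ·
antipodal pairs: 2

count = 2; pairs: (0,2), (1,3)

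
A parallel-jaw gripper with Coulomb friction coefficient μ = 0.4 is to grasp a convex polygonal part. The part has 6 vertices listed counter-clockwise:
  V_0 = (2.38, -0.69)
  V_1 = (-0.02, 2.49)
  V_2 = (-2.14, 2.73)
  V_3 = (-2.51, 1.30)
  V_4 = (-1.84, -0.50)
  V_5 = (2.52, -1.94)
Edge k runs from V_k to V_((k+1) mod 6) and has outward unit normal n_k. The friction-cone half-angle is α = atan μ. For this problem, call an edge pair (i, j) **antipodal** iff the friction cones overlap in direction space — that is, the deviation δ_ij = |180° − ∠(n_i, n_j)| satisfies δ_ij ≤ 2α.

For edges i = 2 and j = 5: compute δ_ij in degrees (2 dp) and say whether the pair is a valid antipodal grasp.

δ = 20.90°, valid

α = atan 0.4 = 21.80°;  2α = 43.60°
edge 2: e_2 = (-0.37, -1.43);  n_2 = (-0.9681, +0.2505)
edge 5: e_5 = (-0.14, +1.25);  n_5 = (+0.9938, +0.1113)
∠(n_2, n_5) = 159.10°
δ = |180° − 159.10°| = 20.90°
20.90° ≤ 2α = 43.60°  →  valid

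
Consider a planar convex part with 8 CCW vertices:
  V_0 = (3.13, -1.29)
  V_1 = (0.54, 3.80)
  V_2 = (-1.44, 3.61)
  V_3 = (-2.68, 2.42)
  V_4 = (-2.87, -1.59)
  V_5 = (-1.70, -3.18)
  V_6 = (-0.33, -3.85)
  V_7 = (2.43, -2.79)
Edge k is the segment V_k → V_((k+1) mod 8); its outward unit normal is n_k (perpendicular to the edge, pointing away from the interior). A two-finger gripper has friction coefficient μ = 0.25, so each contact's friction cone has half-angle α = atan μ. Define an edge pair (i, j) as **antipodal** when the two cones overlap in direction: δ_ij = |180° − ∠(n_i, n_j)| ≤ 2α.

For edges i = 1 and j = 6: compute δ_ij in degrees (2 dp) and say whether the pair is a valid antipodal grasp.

α = atan 0.25 = 14.04°;  2α = 28.07°
edge 1: e_1 = (-1.98, -0.19);  n_1 = (-0.0955, +0.9954)
edge 6: e_6 = (+2.76, +1.06);  n_6 = (+0.3585, -0.9335)
∠(n_1, n_6) = 164.47°
δ = |180° − 164.47°| = 15.53°
15.53° ≤ 2α = 28.07°  →  valid

δ = 15.53°, valid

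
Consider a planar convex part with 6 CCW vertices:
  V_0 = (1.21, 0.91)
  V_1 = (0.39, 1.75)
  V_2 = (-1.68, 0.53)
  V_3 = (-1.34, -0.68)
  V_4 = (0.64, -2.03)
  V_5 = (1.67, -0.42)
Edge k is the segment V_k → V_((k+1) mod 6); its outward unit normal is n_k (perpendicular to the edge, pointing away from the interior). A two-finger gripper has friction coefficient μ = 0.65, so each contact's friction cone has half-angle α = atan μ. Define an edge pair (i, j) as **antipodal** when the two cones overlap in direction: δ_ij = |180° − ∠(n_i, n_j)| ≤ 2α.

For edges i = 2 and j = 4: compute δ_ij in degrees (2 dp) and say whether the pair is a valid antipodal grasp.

α = atan 0.65 = 33.02°;  2α = 66.05°
edge 2: e_2 = (+0.34, -1.21);  n_2 = (-0.9627, -0.2705)
edge 4: e_4 = (+1.03, +1.61);  n_4 = (+0.8424, -0.5389)
∠(n_2, n_4) = 131.70°
δ = |180° − 131.70°| = 48.30°
48.30° ≤ 2α = 66.05°  →  valid

δ = 48.30°, valid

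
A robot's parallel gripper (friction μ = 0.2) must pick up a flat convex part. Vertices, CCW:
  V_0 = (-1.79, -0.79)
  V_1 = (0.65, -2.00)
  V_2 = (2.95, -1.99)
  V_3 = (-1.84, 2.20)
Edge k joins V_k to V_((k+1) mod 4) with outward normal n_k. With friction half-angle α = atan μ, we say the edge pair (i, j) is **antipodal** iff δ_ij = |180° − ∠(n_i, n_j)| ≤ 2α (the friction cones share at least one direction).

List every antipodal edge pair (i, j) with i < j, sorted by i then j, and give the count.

α = atan 0.2 = 11.31°;  2α = 22.62°
n_0 = (-0.4443, -0.8959)
n_1 = (+0.0043, -1.0000)
n_2 = (+0.6584, +0.7527)
n_3 = (-0.9999, -0.0167)
  (0,1): δ = 153.37°  ·
  (0,2): δ = 14.80°  ✓
  (0,3): δ = 117.33°  ·
  (1,2): δ = 41.43°  ·
  (1,3): δ = 90.71°  ·
  (2,3): δ = 47.86°  ·
antipodal pairs: 1

count = 1; pairs: (0,2)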